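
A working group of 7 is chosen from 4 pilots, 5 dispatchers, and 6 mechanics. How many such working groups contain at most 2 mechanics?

2430

Split by how many mechanics are chosen (0 through 2).
Sum: C(6,0)·C(9,7) + C(6,1)·C(9,6) + C(6,2)·C(9,5) = 36 + 504 + 1890 = 2430.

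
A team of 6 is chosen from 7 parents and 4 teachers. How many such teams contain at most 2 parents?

Split by how many parents are chosen (0 through 2).
Sum: C(7,0)·C(4,6) + C(7,1)·C(4,5) + C(7,2)·C(4,4) = 0 + 0 + 21 = 21.

21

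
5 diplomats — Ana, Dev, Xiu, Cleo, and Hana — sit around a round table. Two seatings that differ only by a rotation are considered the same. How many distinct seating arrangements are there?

Fix one person's seat to break rotational symmetry; the remaining 4 people can be arranged in (4)! = 24 ways.

24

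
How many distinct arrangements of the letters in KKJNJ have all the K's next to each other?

Treat the 2 copies of K as a single block. The multiset to arrange is then {KK, J, J, N}, 4 items in all.
That gives (4)!/(2!) = 12 arrangements.

12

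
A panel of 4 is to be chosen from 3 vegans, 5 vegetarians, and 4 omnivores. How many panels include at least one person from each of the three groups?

Unrestricted: C(12,4) = 495 ways to pick any 4 of the 12.
Subtract selections that omit an entire group: no vegans → C(9,4) = 126; no vegetarians → C(7,4) = 35; no omnivores → C(8,4) = 70.
Add back selections omitting two groups (i.e. drawn from a single group): C(3,4) + C(5,4) + C(4,4) = 6.
By inclusion–exclusion: 495 − 231 + 6 = 270.

270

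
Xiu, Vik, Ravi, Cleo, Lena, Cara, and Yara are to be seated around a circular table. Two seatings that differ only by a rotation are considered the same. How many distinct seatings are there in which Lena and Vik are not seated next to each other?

All circular seatings of 7 people number (6)! = 720.
Those with Lena next to Vik: fuse the pair into one unit and seat 6 units around a circle — 2·(5)! = 240.
Subtracting, 720 − 240 = 480.

480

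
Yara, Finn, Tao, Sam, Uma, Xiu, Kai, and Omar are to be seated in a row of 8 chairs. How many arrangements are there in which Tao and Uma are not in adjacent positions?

Of the 8! = 40320 arrangements, those with Tao and Uma adjacent number 2 × 7! = 10080 (treat the pair as a block with 2 internal orders).
Complementary counting: 40320 − 10080 = 30240.

30240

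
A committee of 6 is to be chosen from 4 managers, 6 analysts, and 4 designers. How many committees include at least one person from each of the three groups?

Unrestricted: C(14,6) = 3003 ways to pick any 6 of the 14.
Subtract selections that omit an entire group: no managers → C(10,6) = 210; no analysts → C(8,6) = 28; no designers → C(10,6) = 210.
Add back selections omitting two groups (i.e. drawn from a single group): C(4,6) + C(6,6) + C(4,6) = 1.
By inclusion–exclusion: 3003 − 448 + 1 = 2556.

2556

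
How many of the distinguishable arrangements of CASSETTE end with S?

With the last slot taken by S, it remains to arrange the other 7 letters (CASETTE).
Those 7 letters have E appearing twice and T appearing twice, giving (7)!/(2!·2!) = 1260.

1260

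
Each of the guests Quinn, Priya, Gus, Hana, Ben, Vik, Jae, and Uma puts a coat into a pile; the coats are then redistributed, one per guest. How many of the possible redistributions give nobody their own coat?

Count assignments avoiding every fixed point. For any j of the 8 guests fixed to their own coat, the other 8−j can be arranged in (8−j)! ways.
By inclusion–exclusion this is Σ_{j=0}^{8} (−1)^j C(8,j)·(8−j)!.
Computing: 40320 − 40320 + 20160 − 6720 + 1680 − 336 + 56 − 8 + 1 = 14833.

14833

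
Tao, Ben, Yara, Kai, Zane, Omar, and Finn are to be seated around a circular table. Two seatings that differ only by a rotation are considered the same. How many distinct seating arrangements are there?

720

Fix one person's seat to break rotational symmetry; the remaining 6 people can be arranged in (6)! = 720 ways.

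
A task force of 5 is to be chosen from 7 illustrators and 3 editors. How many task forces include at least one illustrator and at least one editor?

231

Total 5-person selections from all 10: C(10,5) = 252.
Subtract selections that omit an entire group: no illustrators → C(3,5) = 0; no editors → C(7,5) = 21.
Both groups omitted at once is impossible, so 252 − 21 = 231.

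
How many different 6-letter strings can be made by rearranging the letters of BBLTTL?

The 6 letters of BBLTTL have repeats: B appearing twice, L appearing twice, and T appearing twice.
So there are 6! / (2!·2!·2!) = 90 distinguishable arrangements.

90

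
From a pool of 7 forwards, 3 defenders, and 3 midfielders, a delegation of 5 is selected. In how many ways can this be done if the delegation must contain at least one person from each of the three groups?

With no constraint there are C(13,5) = 1287 possible selections.
Subtract selections that omit an entire group: no forwards → C(6,5) = 6; no defenders → C(10,5) = 252; no midfielders → C(10,5) = 252.
Add back selections omitting two groups (i.e. drawn from a single group): C(7,5) + C(3,5) + C(3,5) = 21.
By inclusion–exclusion: 1287 − 510 + 21 = 798.

798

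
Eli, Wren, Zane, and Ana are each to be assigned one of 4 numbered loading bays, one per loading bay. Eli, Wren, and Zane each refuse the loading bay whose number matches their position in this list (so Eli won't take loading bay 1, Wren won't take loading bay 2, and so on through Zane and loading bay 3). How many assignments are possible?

11

Let Aᵢ (for i ∈ {1, 2, 3}) be the placements that put person i in their forbidden loading bay. Any j of these fix j positions, leaving (4−j)! ways to fill the rest, and there are C(3,j) ways to pick which j.
By inclusion–exclusion, the number of valid placements is Σ_{j=0}^{3} (−1)^j C(3,j)·(4−j)!.
Computing: 24 − 18 + 6 − 1 = 11.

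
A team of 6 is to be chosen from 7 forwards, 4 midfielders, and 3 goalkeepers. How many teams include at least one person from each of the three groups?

2331

Total 6-person selections from all 14: C(14,6) = 3003.
Selections missing a whole group: no forwards → C(7,6) = 7; no midfielders → C(10,6) = 210; no goalkeepers → C(11,6) = 462.
Add back selections omitting two groups (i.e. drawn from a single group): C(7,6) + C(4,6) + C(3,6) = 7.
By inclusion–exclusion: 3003 − 679 + 7 = 2331.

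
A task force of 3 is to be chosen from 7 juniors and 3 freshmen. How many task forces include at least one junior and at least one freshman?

84

With no constraint there are C(10,3) = 120 possible selections.
Selections missing a whole group: no juniors → C(3,3) = 1; no freshmen → C(7,3) = 35.
Both groups omitted at once is impossible, so 120 − 36 = 84.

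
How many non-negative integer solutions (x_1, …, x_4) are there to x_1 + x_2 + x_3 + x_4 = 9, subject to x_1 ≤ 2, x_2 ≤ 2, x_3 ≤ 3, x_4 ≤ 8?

35

Ignoring the caps, the number of non-negative solutions to x_1+…+x_4 = 9 is C(12,3) = 220.
Subtract solutions that violate a single cap (substitute x_i' = x_i − (cap_i+1)): x_1 ≥ 3 gives C(9,3) = 84; x_2 ≥ 3 gives C(9,3) = 84; x_3 ≥ 4 gives C(8,3) = 56; x_4 ≥ 9 gives C(3,3) = 1. Together 225.
Add back pairs where two caps are both exceeded: 20 + 10 + 0 + 10 + 0 + 0 = 40.
By inclusion–exclusion the count is 220 − 225 + 40 = 35.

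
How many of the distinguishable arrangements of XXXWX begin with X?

4

Fix X in the first position and arrange the remaining 4 letters.
Those 4 letters have X appearing 3 times, giving (4)!/(3!) = 4.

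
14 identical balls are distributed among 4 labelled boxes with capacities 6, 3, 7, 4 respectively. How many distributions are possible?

By stars and bars, unrestricted non-negative solutions to x_1+…+x_4 = 14 number C(14+3,3) = 680.
Subtract solutions that violate a single cap (substitute x_i' = x_i − (cap_i+1)): x_1 ≥ 7 gives C(10,3) = 120; x_2 ≥ 4 gives C(13,3) = 286; x_3 ≥ 8 gives C(9,3) = 84; x_4 ≥ 5 gives C(12,3) = 220. Together 710.
Add back pairs where two caps are both exceeded: 20 + 0 + 10 + 10 + 56 + 4 = 100.
By inclusion–exclusion the count is 680 − 710 + 100 = 70.

70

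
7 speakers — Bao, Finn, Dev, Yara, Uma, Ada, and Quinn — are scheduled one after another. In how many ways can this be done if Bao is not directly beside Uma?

3600

Of the 7! = 5040 arrangements, those with Bao and Uma adjacent number 2 × 6! = 1440 (treat the pair as a block with 2 internal orders).
So 5040 − 1440 = 3600 arrangements keep them apart.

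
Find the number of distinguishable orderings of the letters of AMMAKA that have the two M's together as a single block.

20

Treat the 2 copies of M as a single block. The multiset to arrange is then {MM, A, A, A, K}, 5 items in all.
That gives (5)!/(3!) = 20 arrangements.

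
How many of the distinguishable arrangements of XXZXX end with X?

4

Fix X in the last position and arrange the remaining 4 letters.
Those 4 letters have X appearing 3 times, giving (4)!/(3!) = 4.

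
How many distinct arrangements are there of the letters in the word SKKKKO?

30

The 6 letters of SKKKKO have repeats: K appearing 4 times.
So there are 6! / (4!) = 30 distinguishable arrangements.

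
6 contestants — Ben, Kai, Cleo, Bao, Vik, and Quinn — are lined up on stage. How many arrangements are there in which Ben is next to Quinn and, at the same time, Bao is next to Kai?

Treat {Ben,Quinn} as one block (2 orders) and {Bao,Kai} as another (2 orders).
That leaves 4 units to arrange: 2 × 2 × 4! = 4 × 24 = 96.

96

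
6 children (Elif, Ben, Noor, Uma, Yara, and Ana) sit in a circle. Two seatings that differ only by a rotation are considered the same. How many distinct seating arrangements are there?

Fix one person's seat to break rotational symmetry; the remaining 5 people can be arranged in (5)! = 120 ways.

120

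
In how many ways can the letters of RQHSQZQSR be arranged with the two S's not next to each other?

11760

There are 9!/(3!·2!·2!) = 15120 arrangements of RQHSQZQSR in total.
Arrangements with the S's together: treat SS as one letter, giving (8)!/(3!·2!) = 3360.
Hence 15120 − 3360 = 11760.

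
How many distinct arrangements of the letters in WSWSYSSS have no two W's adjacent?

Total arrangements of WSWSYSSS: 8!/(5!·2!) = 168.
If the two W's are adjacent, glue them into one block, leaving 7 items to arrange: (7)!/(5!) = 42 ways.
Hence 168 − 42 = 126.

126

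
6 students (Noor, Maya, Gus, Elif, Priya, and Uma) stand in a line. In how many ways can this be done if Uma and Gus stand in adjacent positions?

240

Treat {Uma, Gus} as a single unit. There are 5 units to order, and the pair itself can be ordered 2 ways.
That gives 2 × 5! = 2 × 120 = 240.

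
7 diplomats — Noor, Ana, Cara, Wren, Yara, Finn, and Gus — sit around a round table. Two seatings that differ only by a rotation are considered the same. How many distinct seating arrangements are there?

Fix one person's seat to break rotational symmetry; the remaining 6 people can be arranged in (6)! = 720 ways.

720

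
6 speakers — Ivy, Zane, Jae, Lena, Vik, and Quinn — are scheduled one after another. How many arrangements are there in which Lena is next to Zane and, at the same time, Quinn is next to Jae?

Treat {Lena,Zane} as one block (2 orders) and {Quinn,Jae} as another (2 orders).
That leaves 4 units to arrange: 2 × 2 × 4! = 4 × 24 = 96.

96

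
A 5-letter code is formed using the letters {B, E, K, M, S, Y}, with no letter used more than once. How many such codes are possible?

With no repetition, fill the 5 letters in order: 6 choices, then 5, down to 2.
That product is 6 × 5 × 4 × 3 × 2 = 720.

720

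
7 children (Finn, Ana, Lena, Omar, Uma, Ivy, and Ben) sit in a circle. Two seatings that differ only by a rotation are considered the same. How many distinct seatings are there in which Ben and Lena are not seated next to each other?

480

Without the restriction there are (6)! = 720 seatings.
Seatings with Ben beside Lena: treat them as a block with 2 internal orders, giving 2 × (5)! = 240.
Subtracting, 720 − 240 = 480.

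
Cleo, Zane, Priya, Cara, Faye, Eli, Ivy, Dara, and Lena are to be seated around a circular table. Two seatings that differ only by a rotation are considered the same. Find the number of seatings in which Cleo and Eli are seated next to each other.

Glue Cleo and Eli into a block (2 internal orders). Seating 8 units around a circle gives (7)! arrangements.
So 2 × (7)! = 2 × 5040 = 10080.

10080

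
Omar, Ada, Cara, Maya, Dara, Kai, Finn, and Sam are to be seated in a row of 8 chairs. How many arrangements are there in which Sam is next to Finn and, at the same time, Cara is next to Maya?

Treat {Sam,Finn} as one block (2 orders) and {Cara,Maya} as another (2 orders).
That leaves 6 units to arrange: 2 × 2 × 6! = 4 × 720 = 2880.

2880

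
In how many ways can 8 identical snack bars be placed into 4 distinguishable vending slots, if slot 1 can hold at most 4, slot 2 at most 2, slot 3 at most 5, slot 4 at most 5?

70

Ignoring the caps, the number of non-negative solutions to x_1+…+x_4 = 8 is C(11,3) = 165.
Subtract solutions that violate a single cap (substitute x_i' = x_i − (cap_i+1)): x_1 ≥ 5 gives C(6,3) = 20; x_2 ≥ 3 gives C(8,3) = 56; x_3 ≥ 6 gives C(5,3) = 10; x_4 ≥ 6 gives C(5,3) = 10. Together 96.
Add back pairs where two caps are both exceeded: 1 + 0 + 0 + 0 + 0 + 0 = 1.
By inclusion–exclusion the count is 165 − 96 + 1 = 70.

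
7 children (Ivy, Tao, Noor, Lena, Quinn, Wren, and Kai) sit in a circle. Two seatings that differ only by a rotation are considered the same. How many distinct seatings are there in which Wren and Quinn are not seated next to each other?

480

Without the restriction there are (6)! = 720 seatings.
Seatings with Wren beside Quinn: treat them as a block with 2 internal orders, giving 2 × (5)! = 240.
Subtracting, 720 − 240 = 480.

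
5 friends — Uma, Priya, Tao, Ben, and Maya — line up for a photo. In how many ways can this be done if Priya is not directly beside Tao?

72

Of the 5! = 120 arrangements, those with Priya and Tao adjacent number 2 × 4! = 48 (treat the pair as a block with 2 internal orders).
So 120 − 48 = 72 arrangements keep them apart.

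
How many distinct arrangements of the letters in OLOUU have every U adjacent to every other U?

Treat the 2 copies of U as a single block. The multiset to arrange is then {UU, L, O, O}, 4 items in all.
That gives (4)!/(2!) = 12 arrangements.

12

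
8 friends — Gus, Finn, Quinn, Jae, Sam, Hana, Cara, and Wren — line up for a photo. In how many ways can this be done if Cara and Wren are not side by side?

30240

Of the 8! = 40320 arrangements, those with Cara and Wren adjacent number 2 × 7! = 10080 (treat the pair as a block with 2 internal orders).
So 40320 − 10080 = 30240 arrangements keep them apart.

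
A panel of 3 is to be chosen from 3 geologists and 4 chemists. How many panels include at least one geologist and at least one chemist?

Unrestricted: C(7,3) = 35 ways to pick any 3 of the 7.
Subtract selections that omit an entire group: no geologists → C(4,3) = 4; no chemists → C(3,3) = 1.
Both groups omitted at once is impossible, so 35 − 5 = 30.

30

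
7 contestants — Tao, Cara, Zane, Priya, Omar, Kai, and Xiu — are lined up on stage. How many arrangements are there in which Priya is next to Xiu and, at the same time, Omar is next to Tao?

480

Treat {Priya,Xiu} as one block (2 orders) and {Omar,Tao} as another (2 orders).
That leaves 5 units to arrange: 2 × 2 × 5! = 4 × 120 = 480.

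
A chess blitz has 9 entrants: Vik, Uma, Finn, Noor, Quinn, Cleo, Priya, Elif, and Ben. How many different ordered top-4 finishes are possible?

3024

This is an ordered selection of 4 from 9: P(9,4).
That gives 9 × 8 × 7 × 6 = 3024.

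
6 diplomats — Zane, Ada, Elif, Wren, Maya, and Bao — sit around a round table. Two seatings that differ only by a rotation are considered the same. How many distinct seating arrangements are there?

120

Around a circle, 6 distinct people have 6!/6 = (5)! = 120 rotationally distinct seatings.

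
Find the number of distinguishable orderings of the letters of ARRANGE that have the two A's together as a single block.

Treat the 2 copies of A as a single block. The multiset to arrange is then {AA, E, G, N, R, R}, 6 items in all.
That gives (6)!/(2!) = 360 arrangements.

360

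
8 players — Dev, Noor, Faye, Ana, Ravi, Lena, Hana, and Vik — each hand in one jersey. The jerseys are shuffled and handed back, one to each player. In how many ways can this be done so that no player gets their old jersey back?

Count assignments avoiding every fixed point. For any j of the 8 players fixed to their old jersey, the other 8−j can be arranged in (8−j)! ways.
By inclusion–exclusion this is Σ_{j=0}^{8} (−1)^j C(8,j)·(8−j)!.
Computing: 40320 − 40320 + 20160 − 6720 + 1680 − 336 + 56 − 8 + 1 = 14833.

14833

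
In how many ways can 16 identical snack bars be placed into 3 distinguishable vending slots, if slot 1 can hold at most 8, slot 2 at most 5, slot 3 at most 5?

6

Without the upper bounds there are C(18,2) = 153 ways to split 16 among 3 vending slots.
Subtract solutions that violate a single cap (substitute x_i' = x_i − (cap_i+1)): x_1 ≥ 9 gives C(9,2) = 36; x_2 ≥ 6 gives C(12,2) = 66; x_3 ≥ 6 gives C(12,2) = 66. Together 168.
Add back pairs where two caps are both exceeded: 3 + 3 + 15 = 21.
By inclusion–exclusion the count is 153 − 168 + 21 = 6.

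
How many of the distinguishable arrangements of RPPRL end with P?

12

With the last slot taken by P, it remains to arrange the other 4 letters (RPRL).
Those 4 letters have R appearing twice, giving (4)!/(2!) = 12.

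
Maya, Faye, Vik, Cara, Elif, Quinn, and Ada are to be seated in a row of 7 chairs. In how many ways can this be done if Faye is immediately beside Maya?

Glue Faye and Maya into one block (2 internal orders), leaving 6 units to arrange in a row.
So the count is 2·(6)! = 1440.

1440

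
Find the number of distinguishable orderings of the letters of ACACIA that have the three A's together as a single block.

Treat the 3 copies of A as a single block. The multiset to arrange is then {AAA, C, C, I}, 4 items in all.
That gives (4)!/(2!) = 12 arrangements.

12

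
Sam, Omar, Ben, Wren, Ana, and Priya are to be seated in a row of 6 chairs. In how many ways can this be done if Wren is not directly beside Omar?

480

There are 6! = 720 arrangements in all. If Wren and Omar are adjacent, merging them into one block gives 2·(5)! = 240 arrangements.
So 720 − 240 = 480 arrangements keep them apart.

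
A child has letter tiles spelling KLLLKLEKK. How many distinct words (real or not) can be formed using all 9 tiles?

630

The 9 letters of KLLLKLEKK have repeats: K appearing 4 times and L appearing 4 times.
So there are 9! / (4!·4!) = 630 distinguishable arrangements.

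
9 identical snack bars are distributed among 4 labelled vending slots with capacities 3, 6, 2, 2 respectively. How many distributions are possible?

26

Ignoring the caps, the number of non-negative solutions to x_1+…+x_4 = 9 is C(12,3) = 220.
Subtract solutions that violate a single cap (substitute x_i' = x_i − (cap_i+1)): x_1 ≥ 4 gives C(8,3) = 56; x_2 ≥ 7 gives C(5,3) = 10; x_3 ≥ 3 gives C(9,3) = 84; x_4 ≥ 3 gives C(9,3) = 84. Together 234.
Add back pairs where two caps are both exceeded: 0 + 10 + 10 + 0 + 0 + 20 = 40.
By inclusion–exclusion the count is 220 − 234 + 40 = 26.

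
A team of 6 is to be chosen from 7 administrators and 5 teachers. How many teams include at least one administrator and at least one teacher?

917

Unrestricted: C(12,6) = 924 ways to pick any 6 of the 12.
Subtract selections that omit an entire group: no administrators → C(5,6) = 0; no teachers → C(7,6) = 7.
Both groups omitted at once is impossible, so 924 − 7 = 917.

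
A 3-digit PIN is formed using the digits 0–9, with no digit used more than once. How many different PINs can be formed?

720

Choose and order 3 of the 10 symbols: the first digit has 10 options, the next 9, then 8.
10 × 9 × 8 = 720.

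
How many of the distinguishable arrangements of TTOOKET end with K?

With the last slot taken by K, it remains to arrange the other 6 letters (TTOOET).
Those 6 letters have O appearing twice and T appearing 3 times, giving (6)!/(3!·2!) = 60.

60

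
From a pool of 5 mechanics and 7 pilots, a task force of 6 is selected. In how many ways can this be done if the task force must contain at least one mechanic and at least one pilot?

Unrestricted: C(12,6) = 924 ways to pick any 6 of the 12.
Selections missing a whole group: no mechanics → C(7,6) = 7; no pilots → C(5,6) = 0.
Both groups omitted at once is impossible, so 924 − 7 = 917.

917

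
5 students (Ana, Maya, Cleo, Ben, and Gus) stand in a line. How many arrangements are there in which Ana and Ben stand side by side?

Glue Ana and Ben into one block (2 internal orders), leaving 4 units to arrange in a row.
So the count is 2·(4)! = 48.

48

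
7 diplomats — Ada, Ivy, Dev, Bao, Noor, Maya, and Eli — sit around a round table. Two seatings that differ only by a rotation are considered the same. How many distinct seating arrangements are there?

720

Seat Ada anywhere (absorbing the rotational symmetry), then permute the other 6: (6)! = 720.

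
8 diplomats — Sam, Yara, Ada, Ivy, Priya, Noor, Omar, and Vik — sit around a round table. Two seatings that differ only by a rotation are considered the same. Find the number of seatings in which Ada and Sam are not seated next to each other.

3600

All circular seatings of 8 people number (7)! = 5040.
Seatings with Ada beside Sam: treat them as a block with 2 internal orders, giving 2 × (6)! = 1440.
Subtracting, 5040 − 1440 = 3600.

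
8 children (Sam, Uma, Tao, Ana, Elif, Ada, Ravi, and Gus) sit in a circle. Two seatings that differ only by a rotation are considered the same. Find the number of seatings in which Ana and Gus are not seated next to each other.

3600

Without the restriction there are (7)! = 5040 seatings.
Seatings with Ana beside Gus: treat them as a block with 2 internal orders, giving 2 × (6)! = 1440.
Subtracting, 5040 − 1440 = 3600.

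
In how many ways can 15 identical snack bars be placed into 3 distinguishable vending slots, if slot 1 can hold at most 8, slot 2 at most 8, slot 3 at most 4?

20

Without the upper bounds there are C(17,2) = 136 ways to split 15 among 3 vending slots.
Subtract solutions that violate a single cap (substitute x_i' = x_i − (cap_i+1)): x_1 ≥ 9 gives C(8,2) = 28; x_2 ≥ 9 gives C(8,2) = 28; x_3 ≥ 5 gives C(12,2) = 66. Together 122.
Add back pairs where two caps are both exceeded: 0 + 3 + 3 = 6.
By inclusion–exclusion the count is 136 − 122 + 6 = 20.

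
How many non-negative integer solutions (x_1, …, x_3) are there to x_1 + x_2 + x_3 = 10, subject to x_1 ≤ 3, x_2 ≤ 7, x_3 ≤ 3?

Without the upper bounds there are C(12,2) = 66 ways to split 10 among 3 variables.
Subtract solutions that violate a single cap (substitute x_i' = x_i − (cap_i+1)): x_1 ≥ 4 gives C(8,2) = 28; x_2 ≥ 8 gives C(4,2) = 6; x_3 ≥ 4 gives C(8,2) = 28. Together 62.
Add back pairs where two caps are both exceeded: 0 + 6 + 0 = 6.
By inclusion–exclusion the count is 66 − 62 + 6 = 10.

10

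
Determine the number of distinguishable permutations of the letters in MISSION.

MISSION has 7 letters with I appearing twice and S appearing twice.
The number of distinct arrangements is 7!/(2!·2!) = 5040/4 = 1260.

1260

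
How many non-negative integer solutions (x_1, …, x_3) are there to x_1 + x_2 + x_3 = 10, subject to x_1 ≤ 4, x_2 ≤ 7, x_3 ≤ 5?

Ignoring the caps, the number of non-negative solutions to x_1+…+x_3 = 10 is C(12,2) = 66.
Subtract solutions that violate a single cap (substitute x_i' = x_i − (cap_i+1)): x_1 ≥ 5 gives C(7,2) = 21; x_2 ≥ 8 gives C(4,2) = 6; x_3 ≥ 6 gives C(6,2) = 15. Together 42.
No two caps can be exceeded simultaneously, so the pair terms are all 0.
By inclusion–exclusion the count is 66 − 42 + 0 = 24.

24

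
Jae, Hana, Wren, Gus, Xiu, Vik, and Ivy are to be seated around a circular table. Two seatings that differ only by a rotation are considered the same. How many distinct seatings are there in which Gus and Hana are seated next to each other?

Treat {Gus, Hana} as one unit (2 internal orders) and seat the resulting 6 units around the table: (5)! circular arrangements.
So 2 × (5)! = 2 × 120 = 240.

240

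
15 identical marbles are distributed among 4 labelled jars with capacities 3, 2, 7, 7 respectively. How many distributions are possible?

30

Without the upper bounds there are C(18,3) = 816 ways to split 15 among 4 jars.
Subtract solutions that violate a single cap (substitute x_i' = x_i − (cap_i+1)): x_1 ≥ 4 gives C(14,3) = 364; x_2 ≥ 3 gives C(15,3) = 455; x_3 ≥ 8 gives C(10,3) = 120; x_4 ≥ 8 gives C(10,3) = 120. Together 1059.
Add back pairs where two caps are both exceeded: 165 + 20 + 20 + 35 + 35 + 0 = 275.
Subtract triples: 1 + 1 + 0 + 0 = 2.
By inclusion–exclusion the count is 816 − 1059 + 275 − 2 = 30.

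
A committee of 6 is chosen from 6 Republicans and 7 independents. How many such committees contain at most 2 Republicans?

658

Split by how many Republicans are chosen (0 through 2).
Sum: C(6,0)·C(7,6) + C(6,1)·C(7,5) + C(6,2)·C(7,4) = 7 + 126 + 525 = 658.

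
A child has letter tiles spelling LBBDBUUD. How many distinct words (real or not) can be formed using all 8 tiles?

The 8 letters of LBBDBUUD have repeats: B appearing 3 times, D appearing twice, and U appearing twice.
So there are 8! / (3!·2!·2!) = 1680 distinguishable arrangements.

1680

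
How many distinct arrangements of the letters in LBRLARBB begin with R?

With the first slot taken by R, it remains to arrange the other 7 letters (LBLARBB).
Those 7 letters have B appearing 3 times and L appearing twice, giving (7)!/(3!·2!) = 420.

420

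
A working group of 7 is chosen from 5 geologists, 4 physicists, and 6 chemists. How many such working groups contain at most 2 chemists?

2430

Split by how many chemists are chosen (0 through 2).
Sum: C(6,0)·C(9,7) + C(6,1)·C(9,6) + C(6,2)·C(9,5) = 36 + 504 + 1890 = 2430.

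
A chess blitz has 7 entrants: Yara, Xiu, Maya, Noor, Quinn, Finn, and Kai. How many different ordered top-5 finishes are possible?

There are 7 choices for 1st place, 6 for 2nd, and so on down to 3 for position 5.
That gives 7 × 6 × 5 × 4 × 3 = 2520.

2520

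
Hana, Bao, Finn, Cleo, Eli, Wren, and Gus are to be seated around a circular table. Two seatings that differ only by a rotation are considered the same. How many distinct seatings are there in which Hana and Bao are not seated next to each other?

480

Without the restriction there are (6)! = 720 seatings.
Seatings with Hana beside Bao: treat them as a block with 2 internal orders, giving 2 × (5)! = 240.
Subtracting, 720 − 240 = 480.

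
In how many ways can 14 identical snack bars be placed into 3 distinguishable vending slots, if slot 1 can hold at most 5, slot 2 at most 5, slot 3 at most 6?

Ignoring the caps, the number of non-negative solutions to x_1+…+x_3 = 14 is C(16,2) = 120.
Subtract solutions that violate a single cap (substitute x_i' = x_i − (cap_i+1)): x_1 ≥ 6 gives C(10,2) = 45; x_2 ≥ 6 gives C(10,2) = 45; x_3 ≥ 7 gives C(9,2) = 36. Together 126.
Add back pairs where two caps are both exceeded: 6 + 3 + 3 = 12.
By inclusion–exclusion the count is 120 − 126 + 12 = 6.

6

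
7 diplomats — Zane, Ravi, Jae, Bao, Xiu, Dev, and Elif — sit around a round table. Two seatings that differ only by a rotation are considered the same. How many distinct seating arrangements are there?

Fix one person's seat to break rotational symmetry; the remaining 6 people can be arranged in (6)! = 720 ways.

720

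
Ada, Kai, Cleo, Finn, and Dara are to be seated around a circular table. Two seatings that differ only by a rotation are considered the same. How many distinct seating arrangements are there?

Fix one person's seat to break rotational symmetry; the remaining 4 people can be arranged in (4)! = 24 ways.

24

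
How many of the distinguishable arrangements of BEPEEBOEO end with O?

With the last slot taken by O, it remains to arrange the other 8 letters (BEPEEBEO).
Those 8 letters have B appearing twice and E appearing 4 times, giving (8)!/(4!·2!) = 840.

840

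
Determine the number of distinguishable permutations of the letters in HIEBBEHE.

HIEBBEHE has 8 letters with B appearing twice, E appearing 3 times, and H appearing twice.
So there are 8! / (3!·2!·2!) = 1680 distinguishable arrangements.

1680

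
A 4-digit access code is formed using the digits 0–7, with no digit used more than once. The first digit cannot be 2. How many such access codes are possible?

1470

The first digit has 8−1 = 7 choices (anything except 2).
The remaining 3 digits are filled from the other 7 symbols without repetition: 7 × 6 × 5 = 210.
Total: 7 × 210 = 1470.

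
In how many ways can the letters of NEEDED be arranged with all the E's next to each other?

12

Treat the 3 copies of E as a single block. The multiset to arrange is then {EEE, D, D, N}, 4 items in all.
That gives (4)!/(2!) = 12 arrangements.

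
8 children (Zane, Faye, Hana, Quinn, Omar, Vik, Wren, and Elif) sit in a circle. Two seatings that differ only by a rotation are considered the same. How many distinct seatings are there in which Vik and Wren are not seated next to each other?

All circular seatings of 8 people number (7)! = 5040.
Seatings with Vik beside Wren: treat them as a block with 2 internal orders, giving 2 × (6)! = 1440.
Subtracting, 5040 − 1440 = 3600.

3600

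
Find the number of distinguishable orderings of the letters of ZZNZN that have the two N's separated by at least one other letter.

Total arrangements of ZZNZN: 5!/(3!·2!) = 10.
Arrangements with the N's together: treat NN as one letter, giving (4)!/(3!) = 4.
Subtracting, 10 − 4 = 6 arrangements keep the N's apart.

6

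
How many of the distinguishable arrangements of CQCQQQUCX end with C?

840

Fix C in the last position and arrange the remaining 8 letters.
Those 8 letters have C appearing twice and Q appearing 4 times, giving (8)!/(4!·2!) = 840.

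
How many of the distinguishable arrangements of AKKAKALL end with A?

210

With the last slot taken by A, it remains to arrange the other 7 letters (KKAKALL).
Those 7 letters have A appearing twice, K appearing 3 times, and L appearing twice, giving (7)!/(3!·2!·2!) = 210.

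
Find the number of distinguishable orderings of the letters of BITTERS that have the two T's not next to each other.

Total arrangements of BITTERS: 7!/(2!) = 2520.
Arrangements with the T's together: treat TT as one letter, giving (6)! = 720.
Subtracting, 2520 − 720 = 1800 arrangements keep the T's apart.

1800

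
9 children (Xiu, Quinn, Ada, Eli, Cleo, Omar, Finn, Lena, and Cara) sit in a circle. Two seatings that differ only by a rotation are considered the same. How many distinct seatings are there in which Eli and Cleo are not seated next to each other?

30240

Without the restriction there are (8)! = 40320 seatings.
Those with Eli next to Cleo: fuse the pair into one unit and seat 8 units around a circle — 2·(7)! = 10080.
Subtracting, 40320 − 10080 = 30240.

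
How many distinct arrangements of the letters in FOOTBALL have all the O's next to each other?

2520

Treat the 2 copies of O as a single block. The multiset to arrange is then {OO, A, B, F, L, L, T}, 7 items in all.
That gives (7)!/(2!) = 2520 arrangements.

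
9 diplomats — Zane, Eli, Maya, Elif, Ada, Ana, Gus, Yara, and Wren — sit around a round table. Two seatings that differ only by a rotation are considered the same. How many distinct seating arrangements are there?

40320

Around a circle, 9 distinct people have 9!/9 = (8)! = 40320 rotationally distinct seatings.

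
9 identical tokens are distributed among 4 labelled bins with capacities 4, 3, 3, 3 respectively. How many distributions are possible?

32

Ignoring the caps, the number of non-negative solutions to x_1+…+x_4 = 9 is C(12,3) = 220.
Subtract solutions that violate a single cap (substitute x_i' = x_i − (cap_i+1)): x_1 ≥ 5 gives C(7,3) = 35; x_2 ≥ 4 gives C(8,3) = 56; x_3 ≥ 4 gives C(8,3) = 56; x_4 ≥ 4 gives C(8,3) = 56. Together 203.
Add back pairs where two caps are both exceeded: 1 + 1 + 1 + 4 + 4 + 4 = 15.
By inclusion–exclusion the count is 220 − 203 + 15 = 32.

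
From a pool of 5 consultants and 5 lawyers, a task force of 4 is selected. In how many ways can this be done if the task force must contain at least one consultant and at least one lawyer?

Total 4-person selections from all 10: C(10,4) = 210.
Subtract selections that omit an entire group: no consultants → C(5,4) = 5; no lawyers → C(5,4) = 5.
Both groups omitted at once is impossible, so 210 − 10 = 200.

200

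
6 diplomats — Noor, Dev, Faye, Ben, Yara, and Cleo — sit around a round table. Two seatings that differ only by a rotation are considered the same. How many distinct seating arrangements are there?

120

Fix one person's seat to break rotational symmetry; the remaining 5 people can be arranged in (5)! = 120 ways.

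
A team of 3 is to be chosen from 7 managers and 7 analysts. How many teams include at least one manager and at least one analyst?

Total 3-person selections from all 14: C(14,3) = 364.
Selections missing a whole group: no managers → C(7,3) = 35; no analysts → C(7,3) = 35.
Both groups omitted at once is impossible, so 364 − 70 = 294.

294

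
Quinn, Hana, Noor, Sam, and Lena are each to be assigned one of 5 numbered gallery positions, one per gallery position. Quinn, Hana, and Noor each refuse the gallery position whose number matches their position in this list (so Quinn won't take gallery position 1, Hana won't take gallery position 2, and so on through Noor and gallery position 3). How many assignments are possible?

Let Aᵢ (for i ∈ {1, 2, 3}) be the placements that put person i in their forbidden gallery position. Any j of these fix j positions, leaving (5−j)! ways to fill the rest, and there are C(3,j) ways to pick which j.
By inclusion–exclusion, the number of valid placements is Σ_{j=0}^{3} (−1)^j C(3,j)·(5−j)!.
Computing: 120 − 72 + 18 − 2 = 64.

64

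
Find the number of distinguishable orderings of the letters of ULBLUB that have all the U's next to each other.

Treat the 2 copies of U as a single block. The multiset to arrange is then {UU, B, B, L, L}, 5 items in all.
That gives (5)!/(2!·2!) = 30 arrangements.

30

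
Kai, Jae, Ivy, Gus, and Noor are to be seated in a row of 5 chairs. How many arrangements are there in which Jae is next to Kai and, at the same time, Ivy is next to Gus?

24

Treat {Jae,Kai} as one block (2 orders) and {Ivy,Gus} as another (2 orders).
That leaves 3 units to arrange: 2 × 2 × 3! = 4 × 6 = 24.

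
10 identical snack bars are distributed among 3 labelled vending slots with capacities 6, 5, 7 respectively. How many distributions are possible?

35

By stars and bars, unrestricted non-negative solutions to x_1+…+x_3 = 10 number C(10+2,2) = 66.
Subtract solutions that violate a single cap (substitute x_i' = x_i − (cap_i+1)): x_1 ≥ 7 gives C(5,2) = 10; x_2 ≥ 6 gives C(6,2) = 15; x_3 ≥ 8 gives C(4,2) = 6. Together 31.
No two caps can be exceeded simultaneously, so the pair terms are all 0.
By inclusion–exclusion the count is 66 − 31 + 0 = 35.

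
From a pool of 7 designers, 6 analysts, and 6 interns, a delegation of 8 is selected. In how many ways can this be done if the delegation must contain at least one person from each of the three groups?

72513

With no constraint there are C(19,8) = 75582 possible selections.
Selections missing a whole group: no designers → C(12,8) = 495; no analysts → C(13,8) = 1287; no interns → C(13,8) = 1287.
Add back selections omitting two groups (i.e. drawn from a single group): C(7,8) + C(6,8) + C(6,8) = 0.
By inclusion–exclusion: 75582 − 3069 + 0 = 72513.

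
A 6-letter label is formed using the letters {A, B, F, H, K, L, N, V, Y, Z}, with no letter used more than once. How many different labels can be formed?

151200

Choose and order 6 of the 10 symbols: the first letter has 10 options, the next 9, and so on down to 5.
That product is 10 × 9 × 8 × 7 × 6 × 5 = 151200.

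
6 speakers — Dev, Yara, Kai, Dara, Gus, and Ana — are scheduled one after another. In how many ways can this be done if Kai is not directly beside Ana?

Of the 6! = 720 arrangements, those with Kai and Ana adjacent number 2 × 5! = 240 (treat the pair as a block with 2 internal orders).
So 720 − 240 = 480 arrangements keep them apart.

480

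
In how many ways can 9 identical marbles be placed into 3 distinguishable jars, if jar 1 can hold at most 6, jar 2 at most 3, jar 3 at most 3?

Without the upper bounds there are C(11,2) = 55 ways to split 9 among 3 jars.
Subtract solutions that violate a single cap (substitute x_i' = x_i − (cap_i+1)): x_1 ≥ 7 gives C(4,2) = 6; x_2 ≥ 4 gives C(7,2) = 21; x_3 ≥ 4 gives C(7,2) = 21. Together 48.
Add back pairs where two caps are both exceeded: 0 + 0 + 3 = 3.
By inclusion–exclusion the count is 55 − 48 + 3 = 10.

10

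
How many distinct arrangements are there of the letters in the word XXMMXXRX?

168

The 8 letters of XXMMXXRX have repeats: M appearing twice and X appearing 5 times.
The number of distinct arrangements is 8!/(5!·2!) = 40320/240 = 168.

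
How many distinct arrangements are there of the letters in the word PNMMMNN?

The 7 letters of PNMMMNN have repeats: M appearing 3 times and N appearing 3 times.
The number of distinct arrangements is 7!/(3!·3!) = 5040/36 = 140.

140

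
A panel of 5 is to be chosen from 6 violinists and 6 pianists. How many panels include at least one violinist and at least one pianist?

780

Unrestricted: C(12,5) = 792 ways to pick any 5 of the 12.
Selections missing a whole group: no violinists → C(6,5) = 6; no pianists → C(6,5) = 6.
Both groups omitted at once is impossible, so 792 − 12 = 780.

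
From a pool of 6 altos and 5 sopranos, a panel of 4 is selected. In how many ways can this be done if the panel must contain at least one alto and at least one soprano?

Total 4-person selections from all 11: C(11,4) = 330.
Selections missing a whole group: no altos → C(5,4) = 5; no sopranos → C(6,4) = 15.
Both groups omitted at once is impossible, so 330 − 20 = 310.

310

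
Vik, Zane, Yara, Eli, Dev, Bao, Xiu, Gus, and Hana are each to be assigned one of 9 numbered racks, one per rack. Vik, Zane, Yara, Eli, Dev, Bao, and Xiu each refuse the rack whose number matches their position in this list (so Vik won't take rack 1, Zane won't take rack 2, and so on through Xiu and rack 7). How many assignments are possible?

Let Aᵢ (for 1 ≤ i ≤ 7) be the placements that put person i in their forbidden rack. Any j of these fix j positions, leaving (9−j)! ways to fill the rest, and there are C(7,j) ways to pick which j.
By inclusion–exclusion, the number of valid placements is Σ_{j=0}^{7} (−1)^j C(7,j)·(9−j)!.
Computing: 362880 − 282240 + 105840 − 25200 + 4200 − 504 + 42 − 2 = 165016.

165016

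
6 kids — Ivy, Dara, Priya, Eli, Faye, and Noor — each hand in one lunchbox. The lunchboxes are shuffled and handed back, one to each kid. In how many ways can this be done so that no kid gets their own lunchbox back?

Count assignments avoiding every fixed point. For any j of the 6 kids fixed to their own lunchbox, the other 6−j can be arranged in (6−j)! ways.
By inclusion–exclusion this is Σ_{j=0}^{6} (−1)^j C(6,j)·(6−j)!.
Computing: 720 − 720 + 360 − 120 + 30 − 6 + 1 = 265.

265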